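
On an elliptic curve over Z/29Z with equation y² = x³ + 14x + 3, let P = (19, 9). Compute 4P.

Repeated addition: build up to 4P.
2P: tangent at (19, 9): λ = (3·19² + 14)/(2·9) ≡ 24/18. 18⁻¹ ≡ 21 (mod 29) since 18·21 = 378 ≡ 1, so λ ≡ 24·21 ≡ 11.
  x = λ² - 19 - 19 = 121 - 38 ≡ 25; y = λ·(19 - 25) - 9 ≡ 12. → (25, 12)
3P: (25, 12) + (19, 9). λ = (9 - 12)/(19 - 25) ≡ 26/23 mod 29. 23⁻¹ ≡ 24 (mod 29), so λ ≡ 15.
  x = λ² - 25 - 19 = 225 - 44 ≡ 7; y = λ·(25 - 7) - 12 ≡ 26. → (7, 26)
4P: (7, 26) + (19, 9). λ = (9 - 26)/(19 - 7) ≡ 12/12 mod 29. 12⁻¹ ≡ 17 (mod 29), so λ ≡ 1.
  x = λ² - 7 - 19 = 1 - 26 ≡ 4; y = λ·(7 - 4) - 26 ≡ 6. → (4, 6)

(4, 6)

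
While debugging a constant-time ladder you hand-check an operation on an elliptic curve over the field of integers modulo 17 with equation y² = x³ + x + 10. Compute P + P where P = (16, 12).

tangent at (16, 12): λ = (3·16² + 1)/(2·12) ≡ 4/7. 7⁻¹ ≡ 5 (mod 17), so λ ≡ 4·5 ≡ 3.
  x = λ² - 16 - 16 = 9 - 32 ≡ 11; y = λ·(16 - 11) - 12 ≡ 3. → (11, 3)

(11, 3)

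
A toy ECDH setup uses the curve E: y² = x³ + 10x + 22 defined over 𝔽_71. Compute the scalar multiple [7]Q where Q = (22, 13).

Double-and-add on 7 = (111)₂. Start with Q = (22, 13) for the leading 1-bit.
double: tangent at (22, 13): λ = (3·22² + 10)/(2·13) ≡ 42/26. 26⁻¹ ≡ 41 (mod 71), so λ ≡ 42·41 ≡ 18.
  x = λ² - 22 - 22 = 324 - 44 ≡ 67; y = λ·(22 - 67) - 13 ≡ 29. → (67, 29)
add Q: (67, 29) + (22, 13). λ = (13 - 29)/(22 - 67) ≡ 55/26 mod 71. 26⁻¹ ≡ 41 (mod 71), so λ ≡ 54.
  x = λ² - 67 - 22 = 2916 - 89 ≡ 58; y = λ·(67 - 58) - 29 ≡ 31. → (58, 31)
double: tangent at (58, 31): λ = (3·58² + 10)/(2·31) ≡ 20/62. 62⁻¹ ≡ 63 (mod 71), so λ ≡ 20·63 ≡ 53.
  x = λ² - 58 - 58 = 2809 - 116 ≡ 66; y = λ·(58 - 66) - 31 ≡ 42. → (66, 42)
add Q: (66, 42) + (22, 13). λ = (13 - 42)/(22 - 66) ≡ 42/27 mod 71. 27⁻¹ ≡ 50 (mod 71), so λ ≡ 41.
  x = λ² - 66 - 22 = 1681 - 88 ≡ 31; y = λ·(66 - 31) - 42 ≡ 44. → (31, 44)

(31, 44)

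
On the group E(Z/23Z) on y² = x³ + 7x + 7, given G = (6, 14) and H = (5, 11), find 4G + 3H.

First 4G:
Double-and-add on 4 = (100)₂. Start with G = (6, 14) for the leading 1-bit.
double: tangent at (6, 14): λ = (3·6² + 7)/(2·14) ≡ 0/5. 5⁻¹ ≡ 14 (mod 23), so λ ≡ 0·14 ≡ 0.
  x = λ² - 6 - 6 = 0 - 12 ≡ 11; y = λ·(6 - 11) - 14 ≡ 9. → (11, 9)
double: tangent at (11, 9): λ = (3·11² + 7)/(2·9) ≡ 2/18. 18⁻¹ ≡ 9 (mod 23), so λ ≡ 2·9 ≡ 18.
  x = λ² - 11 - 11 = 324 - 22 ≡ 3; y = λ·(11 - 3) - 9 ≡ 20. → (3, 20)
4G = (3, 20).
Next 3H:
Repeated addition: build up to 3H.
2H: tangent at (5, 11): λ = (3·5² + 7)/(2·11) ≡ 13/22. 22⁻¹ ≡ 22 (mod 23) since 22·22 = 484 ≡ 1, so λ ≡ 13·22 ≡ 10.
  x = λ² - 5 - 5 = 100 - 10 ≡ 21; y = λ·(5 - 21) - 11 ≡ 13. → (21, 13)
3H: (21, 13) + (5, 11). λ = (11 - 13)/(5 - 21) ≡ 21/7 mod 23. 7⁻¹ ≡ 10 (mod 23), so λ ≡ 3.
  x = λ² - 21 - 5 = 9 - 26 ≡ 6; y = λ·(21 - 6) - 13 ≡ 9. → (6, 9)
3H = (6, 9).
Finally 4G + 3H:
(3, 20) + (6, 9). λ = (9 - 20)/(6 - 3) ≡ 12/3 mod 23. 3⁻¹ ≡ 8 (mod 23), so λ ≡ 4.
  x = λ² - 3 - 6 = 16 - 9 ≡ 7; y = λ·(3 - 7) - 20 ≡ 10. → (7, 10)

(7, 10)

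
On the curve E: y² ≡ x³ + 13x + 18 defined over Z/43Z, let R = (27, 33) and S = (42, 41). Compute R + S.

(27, 33) + (42, 41). λ = (41 - 33)/(42 - 27) ≡ 8/15 mod 43. 15⁻¹ ≡ 23 (mod 43) since 15·23 = 345 ≡ 1, so λ ≡ 12.
  x = λ² - 27 - 42 = 144 - 69 ≡ 32; y = λ·(27 - 32) - 33 ≡ 36. → (32, 36)

(32, 36)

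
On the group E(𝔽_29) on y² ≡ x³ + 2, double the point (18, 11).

(26, 2)

tangent at (18, 11): λ = (3·18² + 0)/(2·11) ≡ 15/22. 22⁻¹ ≡ 4 (mod 29), so λ ≡ 15·4 ≡ 2.
  x = λ² - 18 - 18 = 4 - 36 ≡ 26; y = λ·(18 - 26) - 11 ≡ 2. → (26, 2)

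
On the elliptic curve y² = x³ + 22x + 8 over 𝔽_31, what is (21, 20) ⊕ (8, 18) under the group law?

(21, 20) + (8, 18). λ = (18 - 20)/(8 - 21) ≡ 29/18 mod 31. 18⁻¹ ≡ 19 (mod 31) since 18·19 = 342 ≡ 1, so λ ≡ 24.
  x = λ² - 21 - 8 = 576 - 29 ≡ 20; y = λ·(21 - 20) - 20 ≡ 4. → (20, 4)

(20, 4)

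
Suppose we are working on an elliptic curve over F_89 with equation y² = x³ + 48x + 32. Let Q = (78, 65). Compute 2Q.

(31, 61)

tangent at (78, 65): λ = (3·78² + 48)/(2·65) ≡ 55/41. 41⁻¹ ≡ 76 (mod 89), so λ ≡ 55·76 ≡ 86.
  x = λ² - 78 - 78 = 7396 - 156 ≡ 31; y = λ·(78 - 31) - 65 ≡ 61. → (31, 61)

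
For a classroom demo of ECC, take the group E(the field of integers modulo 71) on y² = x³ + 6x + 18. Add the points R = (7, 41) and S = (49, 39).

(34, 11)

(7, 41) + (49, 39). λ = (39 - 41)/(49 - 7) ≡ 69/42 mod 71. 42⁻¹ ≡ 22 (mod 71), so λ ≡ 27.
  x = λ² - 7 - 49 = 729 - 56 ≡ 34; y = λ·(7 - 34) - 41 ≡ 11. → (34, 11)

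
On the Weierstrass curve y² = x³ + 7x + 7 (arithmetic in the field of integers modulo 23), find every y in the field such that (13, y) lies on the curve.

x³ + 7x + 7 = 2295 ≡ 18 (mod 23).
Square roots of 18 mod 23: 8 and 15 (since 8² = 64 ≡ 18).

8, 15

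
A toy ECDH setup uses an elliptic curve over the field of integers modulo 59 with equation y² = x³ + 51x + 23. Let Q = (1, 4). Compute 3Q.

Repeated addition: build up to 3Q.
2Q: tangent at (1, 4): λ = (3·1² + 51)/(2·4) ≡ 54/8. 8⁻¹ ≡ 37 (mod 59) since 8·37 = 296 ≡ 1, so λ ≡ 54·37 ≡ 51.
  x = λ² - 1 - 1 = 2601 - 2 ≡ 3; y = λ·(1 - 3) - 4 ≡ 12. → (3, 12)
3Q: (3, 12) + (1, 4). λ = (4 - 12)/(1 - 3) ≡ 51/57 mod 59. 57⁻¹ ≡ 29 (mod 59), so λ ≡ 4.
  x = λ² - 3 - 1 = 16 - 4 ≡ 12; y = λ·(3 - 12) - 12 ≡ 11. → (12, 11)

(12, 11)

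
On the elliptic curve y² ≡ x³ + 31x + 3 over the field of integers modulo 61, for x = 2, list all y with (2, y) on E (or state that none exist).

x³ + 31x + 3 = 73 ≡ 12 (mod 61).
Square roots of 12 mod 61: 16 and 45 (since 16² = 256 ≡ 12).

16, 45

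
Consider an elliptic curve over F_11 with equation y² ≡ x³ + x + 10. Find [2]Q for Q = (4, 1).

(1, 1)

tangent at (4, 1): λ = (3·4² + 1)/(2·1) ≡ 5/2. 2⁻¹ ≡ 6 (mod 11) since 2·6 = 12 ≡ 1, so λ ≡ 5·6 ≡ 8.
  x = λ² - 4 - 4 = 64 - 8 ≡ 1; y = λ·(4 - 1) - 1 ≡ 1. → (1, 1)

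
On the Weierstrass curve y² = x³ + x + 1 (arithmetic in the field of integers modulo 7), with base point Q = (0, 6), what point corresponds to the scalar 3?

Repeated addition: build up to 3Q.
2Q: tangent at (0, 6): λ = (3·0² + 1)/(2·6) ≡ 1/5. 5⁻¹ ≡ 3 (mod 7), so λ ≡ 1·3 ≡ 3.
  x = λ² - 0 - 0 = 9 - 0 ≡ 2; y = λ·(0 - 2) - 6 ≡ 2. → (2, 2)
3Q: (2, 2) + (0, 6). λ = (6 - 2)/(0 - 2) ≡ 4/5 mod 7. 5⁻¹ ≡ 3 (mod 7) since 5·3 = 15 ≡ 1, so λ ≡ 5.
  x = λ² - 2 - 0 = 25 - 2 ≡ 2; y = λ·(2 - 2) - 2 ≡ 5. → (2, 5)

(2, 5)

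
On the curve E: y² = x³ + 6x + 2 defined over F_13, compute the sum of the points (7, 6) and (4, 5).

(5, 12)

(7, 6) + (4, 5). λ = (5 - 6)/(4 - 7) ≡ 12/10 mod 13. 10⁻¹ ≡ 4 (mod 13), so λ ≡ 9.
  x = λ² - 7 - 4 = 81 - 11 ≡ 5; y = λ·(7 - 5) - 6 ≡ 12. → (5, 12)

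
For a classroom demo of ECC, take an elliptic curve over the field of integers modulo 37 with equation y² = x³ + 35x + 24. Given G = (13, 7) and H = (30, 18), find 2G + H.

(30, 19)

First 2G:
Repeated addition: build up to 2G.
2G: tangent at (13, 7): λ = (3·13² + 35)/(2·7) ≡ 24/14. 14⁻¹ ≡ 8 (mod 37) since 14·8 = 112 ≡ 1, so λ ≡ 24·8 ≡ 7.
  x = λ² - 13 - 13 = 49 - 26 ≡ 23; y = λ·(13 - 23) - 7 ≡ 34. → (23, 34)
2G = (23, 34).
Finally 2G + H:
(23, 34) + (30, 18). λ = (18 - 34)/(30 - 23) ≡ 21/7 mod 37. 7⁻¹ ≡ 16 (mod 37) since 7·16 = 112 ≡ 1, so λ ≡ 3.
  x = λ² - 23 - 30 = 9 - 53 ≡ 30; y = λ·(23 - 30) - 34 ≡ 19. → (30, 19)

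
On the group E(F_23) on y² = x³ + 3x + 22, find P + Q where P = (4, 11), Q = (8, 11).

(11, 12)

(4, 11) + (8, 11). λ = (11 - 11)/(8 - 4) ≡ 0/4 mod 23. 4⁻¹ ≡ 6 (mod 23), so λ ≡ 0.
  x = λ² - 4 - 8 = 0 - 12 ≡ 11; y = λ·(4 - 11) - 11 ≡ 12. → (11, 12)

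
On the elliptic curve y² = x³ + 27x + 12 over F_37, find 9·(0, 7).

(2, 0)

Write G = (0, 7).
Double-and-add on 9 = (1001)₂. Start with G = (0, 7) for the leading 1-bit.
double: tangent at (0, 7): λ = (3·0² + 27)/(2·7) ≡ 27/14. 14⁻¹ ≡ 8 (mod 37) since 14·8 = 112 ≡ 1, so λ ≡ 27·8 ≡ 31.
  x = λ² - 0 - 0 = 961 - 0 ≡ 36; y = λ·(0 - 36) - 7 ≡ 24. → (36, 24)
double: tangent at (36, 24): λ = (3·36² + 27)/(2·24) ≡ 30/11. 11⁻¹ ≡ 27 (mod 37) since 11·27 = 297 ≡ 1, so λ ≡ 30·27 ≡ 33.
  x = λ² - 36 - 36 = 1089 - 72 ≡ 18; y = λ·(36 - 18) - 24 ≡ 15. → (18, 15)
double: tangent at (18, 15): λ = (3·18² + 27)/(2·15) ≡ 0/30. 30⁻¹ ≡ 21 (mod 37), so λ ≡ 0·21 ≡ 0.
  x = λ² - 18 - 18 = 0 - 36 ≡ 1; y = λ·(18 - 1) - 15 ≡ 22. → (1, 22)
add G: (1, 22) + (0, 7). λ = (7 - 22)/(0 - 1) ≡ 22/36 mod 37. 36⁻¹ ≡ 36 (mod 37) since 36·36 = 1296 ≡ 1, so λ ≡ 15.
  x = λ² - 1 - 0 = 225 - 1 ≡ 2; y = λ·(1 - 2) - 22 ≡ 0. → (2, 0)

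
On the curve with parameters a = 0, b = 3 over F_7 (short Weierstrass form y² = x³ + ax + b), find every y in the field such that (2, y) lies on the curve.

2, 5

x³ + 0x + 3 = 11 ≡ 4 (mod 7).
Square roots of 4 mod 7: 2 and 5 (since 2² = 4 ≡ 4).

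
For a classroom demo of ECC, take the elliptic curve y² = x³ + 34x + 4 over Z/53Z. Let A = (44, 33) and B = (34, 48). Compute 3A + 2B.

First 3A:
Repeated addition: build up to 3A.
2A: tangent at (44, 33): λ = (3·44² + 34)/(2·33) ≡ 12/13. 13⁻¹ ≡ 49 (mod 53), so λ ≡ 12·49 ≡ 5.
  x = λ² - 44 - 44 = 25 - 88 ≡ 43; y = λ·(44 - 43) - 33 ≡ 25. → (43, 25)
3A: (43, 25) + (44, 33). λ = (33 - 25)/(44 - 43) ≡ 8/1 mod 53. 1⁻¹ ≡ 1 (mod 53), so λ ≡ 8.
  x = λ² - 43 - 44 = 64 - 87 ≡ 30; y = λ·(43 - 30) - 25 ≡ 26. → (30, 26)
3A = (30, 26).
Next 2B:
Repeated addition: build up to 2B.
2B: tangent at (34, 48): λ = (3·34² + 34)/(2·48) ≡ 4/43. 43⁻¹ ≡ 37 (mod 53) since 43·37 = 1591 ≡ 1, so λ ≡ 4·37 ≡ 42.
  x = λ² - 34 - 34 = 1764 - 68 ≡ 0; y = λ·(34 - 0) - 48 ≡ 2. → (0, 2)
2B = (0, 2).
Finally 3A + 2B:
(30, 26) + (0, 2). λ = (2 - 26)/(0 - 30) ≡ 29/23 mod 53. 23⁻¹ ≡ 30 (mod 53), so λ ≡ 22.
  x = λ² - 30 - 0 = 484 - 30 ≡ 30; y = λ·(30 - 30) - 26 ≡ 27. → (30, 27)

(30, 27)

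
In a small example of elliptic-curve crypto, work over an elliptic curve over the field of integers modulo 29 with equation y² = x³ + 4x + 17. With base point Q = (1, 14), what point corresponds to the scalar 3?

Repeated addition: build up to 3Q.
2Q: tangent at (1, 14): λ = (3·1² + 4)/(2·14) ≡ 7/28. 28⁻¹ ≡ 28 (mod 29), so λ ≡ 7·28 ≡ 22.
  x = λ² - 1 - 1 = 484 - 2 ≡ 18; y = λ·(1 - 18) - 14 ≡ 18. → (18, 18)
3Q: (18, 18) + (1, 14). λ = (14 - 18)/(1 - 18) ≡ 25/12 mod 29. 12⁻¹ ≡ 17 (mod 29) since 12·17 = 204 ≡ 1, so λ ≡ 19.
  x = λ² - 18 - 1 = 361 - 19 ≡ 23; y = λ·(18 - 23) - 18 ≡ 3. → (23, 3)

(23, 3)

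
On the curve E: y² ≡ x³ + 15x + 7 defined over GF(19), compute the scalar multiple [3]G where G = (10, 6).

O

Repeated addition: build up to 3G.
2G: tangent at (10, 6): λ = (3·10² + 15)/(2·6) ≡ 11/12. 12⁻¹ ≡ 8 (mod 19), so λ ≡ 11·8 ≡ 12.
  x = λ² - 10 - 10 = 144 - 20 ≡ 10; y = λ·(10 - 10) - 6 ≡ 13. → (10, 13)
3G: (10, 13) + (10, 6): same x and y₁ ≡ -y₂, so the sum is the point at infinity.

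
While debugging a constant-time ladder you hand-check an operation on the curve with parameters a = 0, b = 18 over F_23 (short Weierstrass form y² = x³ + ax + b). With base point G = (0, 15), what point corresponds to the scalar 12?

O

Repeated addition: build up to 12G.
2G: tangent at (0, 15): λ = (3·0² + 0)/(2·15) ≡ 0/7. 7⁻¹ ≡ 10 (mod 23) since 7·10 = 70 ≡ 1, so λ ≡ 0·10 ≡ 0.
  x = λ² - 0 - 0 = 0 - 0 ≡ 0; y = λ·(0 - 0) - 15 ≡ 8. → (0, 8)
3G: (0, 8) + (0, 15): same x and y₁ ≡ -y₂, so the sum is 𝒪.
4G: 𝒪 + (0, 15) = (0, 15) (identity).
5G: tangent at (0, 15): λ = (3·0² + 0)/(2·15) ≡ 0/7. 7⁻¹ ≡ 10 (mod 23), so λ ≡ 0·10 ≡ 0.
  x = λ² - 0 - 0 = 0 - 0 ≡ 0; y = λ·(0 - 0) - 15 ≡ 8. → (0, 8)
6G: (0, 8) + (0, 15): same x and y₁ ≡ -y₂, so the sum is 𝒪.
7G: 𝒪 + (0, 15) = (0, 15) (identity).
8G: tangent at (0, 15): λ = (3·0² + 0)/(2·15) ≡ 0/7. 7⁻¹ ≡ 10 (mod 23), so λ ≡ 0·10 ≡ 0.
  x = λ² - 0 - 0 = 0 - 0 ≡ 0; y = λ·(0 - 0) - 15 ≡ 8. → (0, 8)
9G: (0, 8) + (0, 15): same x and y₁ ≡ -y₂, so the sum is 𝒪.
10G: 𝒪 + (0, 15) = (0, 15) (identity).
11G: tangent at (0, 15): λ = (3·0² + 0)/(2·15) ≡ 0/7. 7⁻¹ ≡ 10 (mod 23), so λ ≡ 0·10 ≡ 0.
  x = λ² - 0 - 0 = 0 - 0 ≡ 0; y = λ·(0 - 0) - 15 ≡ 8. → (0, 8)
12G: (0, 8) + (0, 15): same x and y₁ ≡ -y₂, so the sum is 𝒪.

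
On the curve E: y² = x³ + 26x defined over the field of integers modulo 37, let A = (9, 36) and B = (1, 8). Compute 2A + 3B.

(9, 1)

First 2A:
Repeated addition: build up to 2A.
2A: tangent at (9, 36): λ = (3·9² + 26)/(2·36) ≡ 10/35. 35⁻¹ ≡ 18 (mod 37), so λ ≡ 10·18 ≡ 32.
  x = λ² - 9 - 9 = 1024 - 18 ≡ 7; y = λ·(9 - 7) - 36 ≡ 28. → (7, 28)
2A = (7, 28).
Next 3B:
Repeated addition: build up to 3B.
2B: tangent at (1, 8): λ = (3·1² + 26)/(2·8) ≡ 29/16. 16⁻¹ ≡ 7 (mod 37), so λ ≡ 29·7 ≡ 18.
  x = λ² - 1 - 1 = 324 - 2 ≡ 26; y = λ·(1 - 26) - 8 ≡ 23. → (26, 23)
3B: (26, 23) + (1, 8). λ = (8 - 23)/(1 - 26) ≡ 22/12 mod 37. 12⁻¹ ≡ 34 (mod 37) since 12·34 = 408 ≡ 1, so λ ≡ 8.
  x = λ² - 26 - 1 = 64 - 27 ≡ 0; y = λ·(26 - 0) - 23 ≡ 0. → (0, 0)
3B = (0, 0).
Finally 2A + 3B:
(7, 28) + (0, 0). λ = (0 - 28)/(0 - 7) ≡ 9/30 mod 37. 30⁻¹ ≡ 21 (mod 37) since 30·21 = 630 ≡ 1, so λ ≡ 4.
  x = λ² - 7 - 0 = 16 - 7 ≡ 9; y = λ·(7 - 9) - 28 ≡ 1. → (9, 1)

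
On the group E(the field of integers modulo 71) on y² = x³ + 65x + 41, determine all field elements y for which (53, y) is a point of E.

x³ + 65x + 41 = 152363 ≡ 68 (mod 71).
68 is a non-residue mod 71; no y exists.

none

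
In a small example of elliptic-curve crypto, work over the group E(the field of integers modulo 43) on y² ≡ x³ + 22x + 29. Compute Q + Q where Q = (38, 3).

(5, 36)

tangent at (38, 3): λ = (3·38² + 22)/(2·3) ≡ 11/6. 6⁻¹ ≡ 36 (mod 43), so λ ≡ 11·36 ≡ 9.
  x = λ² - 38 - 38 = 81 - 76 ≡ 5; y = λ·(38 - 5) - 3 ≡ 36. → (5, 36)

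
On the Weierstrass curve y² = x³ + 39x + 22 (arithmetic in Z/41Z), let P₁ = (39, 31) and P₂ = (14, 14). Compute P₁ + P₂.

(21, 37)

(39, 31) + (14, 14). λ = (14 - 31)/(14 - 39) ≡ 24/16 mod 41. 16⁻¹ ≡ 18 (mod 41) since 16·18 = 288 ≡ 1, so λ ≡ 22.
  x = λ² - 39 - 14 = 484 - 53 ≡ 21; y = λ·(39 - 21) - 31 ≡ 37. → (21, 37)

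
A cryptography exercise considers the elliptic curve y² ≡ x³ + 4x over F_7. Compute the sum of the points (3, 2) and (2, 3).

(3, 5)

(3, 2) + (2, 3). λ = (3 - 2)/(2 - 3) ≡ 1/6 mod 7. 6⁻¹ ≡ 6 (mod 7), so λ ≡ 6.
  x = λ² - 3 - 2 = 36 - 5 ≡ 3; y = λ·(3 - 3) - 2 ≡ 5. → (3, 5)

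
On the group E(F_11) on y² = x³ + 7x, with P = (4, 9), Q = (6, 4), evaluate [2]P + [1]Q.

First 2P:
Repeated addition: build up to 2P.
2P: tangent at (4, 9): λ = (3·4² + 7)/(2·9) ≡ 0/7. 7⁻¹ ≡ 8 (mod 11) since 7·8 = 56 ≡ 1, so λ ≡ 0·8 ≡ 0.
  x = λ² - 4 - 4 = 0 - 8 ≡ 3; y = λ·(4 - 3) - 9 ≡ 2. → (3, 2)
2P = (3, 2).
Finally 2P + Q:
(3, 2) + (6, 4). λ = (4 - 2)/(6 - 3) ≡ 2/3 mod 11. 3⁻¹ ≡ 4 (mod 11), so λ ≡ 8.
  x = λ² - 3 - 6 = 64 - 9 ≡ 0; y = λ·(3 - 0) - 2 ≡ 0. → (0, 0)

(0, 0)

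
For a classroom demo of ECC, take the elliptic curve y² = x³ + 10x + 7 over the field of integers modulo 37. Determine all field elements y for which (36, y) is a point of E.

x³ + 10x + 7 = 47023 ≡ 33 (mod 37).
Square roots of 33 mod 37: 12 and 25 (since 12² = 144 ≡ 33).

12, 25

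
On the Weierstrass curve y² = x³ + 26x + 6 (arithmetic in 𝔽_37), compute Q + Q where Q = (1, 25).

(31, 2)

tangent at (1, 25): λ = (3·1² + 26)/(2·25) ≡ 29/13. 13⁻¹ ≡ 20 (mod 37), so λ ≡ 29·20 ≡ 25.
  x = λ² - 1 - 1 = 625 - 2 ≡ 31; y = λ·(1 - 31) - 25 ≡ 2. → (31, 2)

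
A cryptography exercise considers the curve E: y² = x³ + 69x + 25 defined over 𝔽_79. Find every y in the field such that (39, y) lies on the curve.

x³ + 69x + 25 = 62035 ≡ 20 (mod 79).
Square roots of 20 mod 79: 39 and 40 (since 39² = 1521 ≡ 20).

39, 40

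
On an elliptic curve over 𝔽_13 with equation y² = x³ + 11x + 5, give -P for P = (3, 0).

-(3, 0) = (3, -0 mod 13) = (3, 0).

(3, 0)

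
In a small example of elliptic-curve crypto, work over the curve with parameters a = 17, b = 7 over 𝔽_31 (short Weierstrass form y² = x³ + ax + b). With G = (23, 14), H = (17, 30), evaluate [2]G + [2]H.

O

First 2G:
Repeated addition: build up to 2G.
2G: tangent at (23, 14): λ = (3·23² + 17)/(2·14) ≡ 23/28. 28⁻¹ ≡ 10 (mod 31) since 28·10 = 280 ≡ 1, so λ ≡ 23·10 ≡ 13.
  x = λ² - 23 - 23 = 169 - 46 ≡ 30; y = λ·(23 - 30) - 14 ≡ 19. → (30, 19)
2G = (30, 19).
Next 2H:
Repeated addition: build up to 2H.
2H: tangent at (17, 30): λ = (3·17² + 17)/(2·30) ≡ 16/29. 29⁻¹ ≡ 15 (mod 31) since 29·15 = 435 ≡ 1, so λ ≡ 16·15 ≡ 23.
  x = λ² - 17 - 17 = 529 - 34 ≡ 30; y = λ·(17 - 30) - 30 ≡ 12. → (30, 12)
2H = (30, 12).
Finally 2G + 2H:
(30, 19) + (30, 12): same x and y₁ ≡ -y₂, so the sum is 𝒪.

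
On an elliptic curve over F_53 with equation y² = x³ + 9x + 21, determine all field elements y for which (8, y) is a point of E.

x³ + 9x + 21 = 605 ≡ 22 (mod 53).
22 is a non-residue mod 53; no y exists.

none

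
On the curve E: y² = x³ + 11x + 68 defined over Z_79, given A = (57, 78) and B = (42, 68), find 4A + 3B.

(66, 63)

First 4A:
Double-and-add on 4 = (100)₂. Start with A = (57, 78) for the leading 1-bit.
double: tangent at (57, 78): λ = (3·57² + 11)/(2·78) ≡ 41/77. 77⁻¹ ≡ 39 (mod 79), so λ ≡ 41·39 ≡ 19.
  x = λ² - 57 - 57 = 361 - 114 ≡ 10; y = λ·(57 - 10) - 78 ≡ 25. → (10, 25)
double: tangent at (10, 25): λ = (3·10² + 11)/(2·25) ≡ 74/50. 50⁻¹ ≡ 49 (mod 79), so λ ≡ 74·49 ≡ 71.
  x = λ² - 10 - 10 = 5041 - 20 ≡ 44; y = λ·(10 - 44) - 25 ≡ 10. → (44, 10)
4A = (44, 10).
Next 3B:
Repeated addition: build up to 3B.
2B: tangent at (42, 68): λ = (3·42² + 11)/(2·68) ≡ 10/57. 57⁻¹ ≡ 61 (mod 79) since 57·61 = 3477 ≡ 1, so λ ≡ 10·61 ≡ 57.
  x = λ² - 42 - 42 = 3249 - 84 ≡ 5; y = λ·(42 - 5) - 68 ≡ 66. → (5, 66)
3B: (5, 66) + (42, 68). λ = (68 - 66)/(42 - 5) ≡ 2/37 mod 79. 37⁻¹ ≡ 47 (mod 79) since 37·47 = 1739 ≡ 1, so λ ≡ 15.
  x = λ² - 5 - 42 = 225 - 47 ≡ 20; y = λ·(5 - 20) - 66 ≡ 25. → (20, 25)
3B = (20, 25).
Finally 4A + 3B:
(44, 10) + (20, 25). λ = (25 - 10)/(20 - 44) ≡ 15/55 mod 79. 55⁻¹ ≡ 23 (mod 79) since 55·23 = 1265 ≡ 1, so λ ≡ 29.
  x = λ² - 44 - 20 = 841 - 64 ≡ 66; y = λ·(44 - 66) - 10 ≡ 63. → (66, 63)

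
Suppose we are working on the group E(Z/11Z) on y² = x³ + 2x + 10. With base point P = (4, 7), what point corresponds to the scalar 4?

(2, 0)

Repeated addition: build up to 4P.
2P: tangent at (4, 7): λ = (3·4² + 2)/(2·7) ≡ 6/3. 3⁻¹ ≡ 4 (mod 11), so λ ≡ 6·4 ≡ 2.
  x = λ² - 4 - 4 = 4 - 8 ≡ 7; y = λ·(4 - 7) - 7 ≡ 9. → (7, 9)
3P: (7, 9) + (4, 7). λ = (7 - 9)/(4 - 7) ≡ 9/8 mod 11. 8⁻¹ ≡ 7 (mod 11), so λ ≡ 8.
  x = λ² - 7 - 4 = 64 - 11 ≡ 9; y = λ·(7 - 9) - 9 ≡ 8. → (9, 8)
4P: (9, 8) + (4, 7). λ = (7 - 8)/(4 - 9) ≡ 10/6 mod 11. 6⁻¹ ≡ 2 (mod 11) since 6·2 = 12 ≡ 1, so λ ≡ 9.
  x = λ² - 9 - 4 = 81 - 13 ≡ 2; y = λ·(9 - 2) - 8 ≡ 0. → (2, 0)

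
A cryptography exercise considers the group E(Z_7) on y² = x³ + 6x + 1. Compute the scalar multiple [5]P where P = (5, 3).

(1, 6)

Double-and-add on 5 = (101)₂. Start with P = (5, 3) for the leading 1-bit.
double: tangent at (5, 3): λ = (3·5² + 6)/(2·3) ≡ 4/6. 6⁻¹ ≡ 6 (mod 7) since 6·6 = 36 ≡ 1, so λ ≡ 4·6 ≡ 3.
  x = λ² - 5 - 5 = 9 - 10 ≡ 6; y = λ·(5 - 6) - 3 ≡ 1. → (6, 1)
double: tangent at (6, 1): λ = (3·6² + 6)/(2·1) ≡ 2/2. 2⁻¹ ≡ 4 (mod 7) since 2·4 = 8 ≡ 1, so λ ≡ 2·4 ≡ 1.
  x = λ² - 6 - 6 = 1 - 12 ≡ 3; y = λ·(6 - 3) - 1 ≡ 2. → (3, 2)
add P: (3, 2) + (5, 3). λ = (3 - 2)/(5 - 3) ≡ 1/2 mod 7. 2⁻¹ ≡ 4 (mod 7), so λ ≡ 4.
  x = λ² - 3 - 5 = 16 - 8 ≡ 1; y = λ·(3 - 1) - 2 ≡ 6. → (1, 6)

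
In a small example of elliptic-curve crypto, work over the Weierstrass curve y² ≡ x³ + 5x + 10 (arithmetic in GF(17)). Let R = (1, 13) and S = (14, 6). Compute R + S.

(1, 13) + (14, 6). λ = (6 - 13)/(14 - 1) ≡ 10/13 mod 17. 13⁻¹ ≡ 4 (mod 17), so λ ≡ 6.
  x = λ² - 1 - 14 = 36 - 15 ≡ 4; y = λ·(1 - 4) - 13 ≡ 3. → (4, 3)

(4, 3)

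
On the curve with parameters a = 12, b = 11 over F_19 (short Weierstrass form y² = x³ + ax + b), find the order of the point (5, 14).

2P: tangent at (5, 14): λ = (3·5² + 12)/(2·14) ≡ 11/9. 9⁻¹ ≡ 17 (mod 19) since 9·17 = 153 ≡ 1, so λ ≡ 11·17 ≡ 16.
  x = λ² - 5 - 5 = 256 - 10 ≡ 18; y = λ·(5 - 18) - 14 ≡ 6. → (18, 6)
3P: (18, 6) + (5, 14). λ = (14 - 6)/(5 - 18) ≡ 8/6 mod 19. 6⁻¹ ≡ 16 (mod 19), so λ ≡ 14.
  x = λ² - 18 - 5 = 196 - 23 ≡ 2; y = λ·(18 - 2) - 6 ≡ 9. → (2, 9)
4P: (2, 9) + (5, 14). λ = (14 - 9)/(5 - 2) ≡ 5/3 mod 19. 3⁻¹ ≡ 13 (mod 19) since 3·13 = 39 ≡ 1, so λ ≡ 8.
  x = λ² - 2 - 5 = 64 - 7 ≡ 0; y = λ·(2 - 0) - 9 ≡ 7. → (0, 7)
5P: (0, 7) + (5, 14). λ = (14 - 7)/(5 - 0) ≡ 7/5 mod 19. 5⁻¹ ≡ 4 (mod 19) since 5·4 = 20 ≡ 1, so λ ≡ 9.
  x = λ² - 0 - 5 = 81 - 5 ≡ 0; y = λ·(0 - 0) - 7 ≡ 12. → (0, 12)
6P: (0, 12) + (5, 14). λ = (14 - 12)/(5 - 0) ≡ 2/5 mod 19. 5⁻¹ ≡ 4 (mod 19), so λ ≡ 8.
  x = λ² - 0 - 5 = 64 - 5 ≡ 2; y = λ·(0 - 2) - 12 ≡ 10. → (2, 10)
7P: (2, 10) + (5, 14). λ = (14 - 10)/(5 - 2) ≡ 4/3 mod 19. 3⁻¹ ≡ 13 (mod 19) since 3·13 = 39 ≡ 1, so λ ≡ 14.
  x = λ² - 2 - 5 = 196 - 7 ≡ 18; y = λ·(2 - 18) - 10 ≡ 13. → (18, 13)
8P: (18, 13) + (5, 14). λ = (14 - 13)/(5 - 18) ≡ 1/6 mod 19. 6⁻¹ ≡ 16 (mod 19) since 6·16 = 96 ≡ 1, so λ ≡ 16.
  x = λ² - 18 - 5 = 256 - 23 ≡ 5; y = λ·(18 - 5) - 13 ≡ 5. → (5, 5)
9P: (5, 5) + (5, 14): same x and y₁ ≡ -y₂, so the sum is O.
9P = O, so the order is 9.

9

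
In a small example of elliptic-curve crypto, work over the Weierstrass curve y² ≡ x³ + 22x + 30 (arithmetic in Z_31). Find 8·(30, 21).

(16, 13)

Write Q = (30, 21).
Repeated addition: build up to 8Q.
2Q: tangent at (30, 21): λ = (3·30² + 22)/(2·21) ≡ 25/11. 11⁻¹ ≡ 17 (mod 31) since 11·17 = 187 ≡ 1, so λ ≡ 25·17 ≡ 22.
  x = λ² - 30 - 30 = 484 - 60 ≡ 21; y = λ·(30 - 21) - 21 ≡ 22. → (21, 22)
3Q: (21, 22) + (30, 21). λ = (21 - 22)/(30 - 21) ≡ 30/9 mod 31. 9⁻¹ ≡ 7 (mod 31) since 9·7 = 63 ≡ 1, so λ ≡ 24.
  x = λ² - 21 - 30 = 576 - 51 ≡ 29; y = λ·(21 - 29) - 22 ≡ 3. → (29, 3)
4Q: (29, 3) + (30, 21). λ = (21 - 3)/(30 - 29) ≡ 18/1 mod 31. 1⁻¹ ≡ 1 (mod 31), so λ ≡ 18.
  x = λ² - 29 - 30 = 324 - 59 ≡ 17; y = λ·(29 - 17) - 3 ≡ 27. → (17, 27)
5Q: (17, 27) + (30, 21). λ = (21 - 27)/(30 - 17) ≡ 25/13 mod 31. 13⁻¹ ≡ 12 (mod 31), so λ ≡ 21.
  x = λ² - 17 - 30 = 441 - 47 ≡ 22; y = λ·(17 - 22) - 27 ≡ 23. → (22, 23)
6Q: (22, 23) + (30, 21). λ = (21 - 23)/(30 - 22) ≡ 29/8 mod 31. 8⁻¹ ≡ 4 (mod 31), so λ ≡ 23.
  x = λ² - 22 - 30 = 529 - 52 ≡ 12; y = λ·(22 - 12) - 23 ≡ 21. → (12, 21)
7Q: (12, 21) + (30, 21). λ = (21 - 21)/(30 - 12) ≡ 0/18 mod 31. 18⁻¹ ≡ 19 (mod 31), so λ ≡ 0.
  x = λ² - 12 - 30 = 0 - 42 ≡ 20; y = λ·(12 - 20) - 21 ≡ 10. → (20, 10)
8Q: (20, 10) + (30, 21). λ = (21 - 10)/(30 - 20) ≡ 11/10 mod 31. 10⁻¹ ≡ 28 (mod 31) since 10·28 = 280 ≡ 1, so λ ≡ 29.
  x = λ² - 20 - 30 = 841 - 50 ≡ 16; y = λ·(20 - 16) - 10 ≡ 13. → (16, 13)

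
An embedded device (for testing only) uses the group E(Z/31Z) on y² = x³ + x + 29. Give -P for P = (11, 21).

-(11, 21) = (11, -21 mod 31) = (11, 10).

(11, 10)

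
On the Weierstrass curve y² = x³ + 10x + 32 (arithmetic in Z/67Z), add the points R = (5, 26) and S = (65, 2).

(32, 25)

(5, 26) + (65, 2). λ = (2 - 26)/(65 - 5) ≡ 43/60 mod 67. 60⁻¹ ≡ 19 (mod 67) since 60·19 = 1140 ≡ 1, so λ ≡ 13.
  x = λ² - 5 - 65 = 169 - 70 ≡ 32; y = λ·(5 - 32) - 26 ≡ 25. → (32, 25)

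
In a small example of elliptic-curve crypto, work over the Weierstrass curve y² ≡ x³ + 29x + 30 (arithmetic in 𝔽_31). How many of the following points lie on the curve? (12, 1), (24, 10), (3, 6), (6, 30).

0

(12, 1): 1² ≡ 1, rhs ≡ 29 → off.
(24, 10): 10² ≡ 7, rhs ≡ 11 → off.
(3, 6): 6² ≡ 5, rhs ≡ 20 → off.
(6, 30): 30² ≡ 1, rhs ≡ 17 → off.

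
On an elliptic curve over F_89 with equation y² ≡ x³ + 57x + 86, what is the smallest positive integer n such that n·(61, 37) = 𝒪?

2P: tangent at (61, 37): λ = (3·61² + 57)/(2·37) ≡ 6/74. 74⁻¹ ≡ 83 (mod 89), so λ ≡ 6·83 ≡ 53.
  x = λ² - 61 - 61 = 2809 - 122 ≡ 17; y = λ·(61 - 17) - 37 ≡ 70. → (17, 70)
3P: (17, 70) + (61, 37). λ = (37 - 70)/(61 - 17) ≡ 56/44 mod 89. 44⁻¹ ≡ 87 (mod 89), so λ ≡ 66.
  x = λ² - 17 - 61 = 4356 - 78 ≡ 6; y = λ·(17 - 6) - 70 ≡ 33. → (6, 33)
4P: (6, 33) + (61, 37). λ = (37 - 33)/(61 - 6) ≡ 4/55 mod 89. 55⁻¹ ≡ 34 (mod 89), so λ ≡ 47.
  x = λ² - 6 - 61 = 2209 - 67 ≡ 6; y = λ·(6 - 6) - 33 ≡ 56. → (6, 56)
5P: (6, 56) + (61, 37). λ = (37 - 56)/(61 - 6) ≡ 70/55 mod 89. 55⁻¹ ≡ 34 (mod 89), so λ ≡ 66.
  x = λ² - 6 - 61 = 4356 - 67 ≡ 17; y = λ·(6 - 17) - 56 ≡ 19. → (17, 19)
6P: (17, 19) + (61, 37). λ = (37 - 19)/(61 - 17) ≡ 18/44 mod 89. 44⁻¹ ≡ 87 (mod 89), so λ ≡ 53.
  x = λ² - 17 - 61 = 2809 - 78 ≡ 61; y = λ·(17 - 61) - 19 ≡ 52. → (61, 52)
7P: (61, 52) + (61, 37): same x and y₁ ≡ -y₂, so the sum is 𝒪.
7P = 𝒪, so the order is 7.

7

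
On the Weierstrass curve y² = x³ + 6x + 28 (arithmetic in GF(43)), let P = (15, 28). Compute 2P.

(11, 36)

tangent at (15, 28): λ = (3·15² + 6)/(2·28) ≡ 36/13. 13⁻¹ ≡ 10 (mod 43) since 13·10 = 130 ≡ 1, so λ ≡ 36·10 ≡ 16.
  x = λ² - 15 - 15 = 256 - 30 ≡ 11; y = λ·(15 - 11) - 28 ≡ 36. → (11, 36)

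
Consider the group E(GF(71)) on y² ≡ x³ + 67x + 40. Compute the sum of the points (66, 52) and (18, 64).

(66, 52) + (18, 64). λ = (64 - 52)/(18 - 66) ≡ 12/23 mod 71. 23⁻¹ ≡ 34 (mod 71), so λ ≡ 53.
  x = λ² - 66 - 18 = 2809 - 84 ≡ 27; y = λ·(66 - 27) - 52 ≡ 27. → (27, 27)

(27, 27)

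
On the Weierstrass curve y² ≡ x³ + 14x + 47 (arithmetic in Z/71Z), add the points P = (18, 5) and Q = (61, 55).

(68, 64)

(18, 5) + (61, 55). λ = (55 - 5)/(61 - 18) ≡ 50/43 mod 71. 43⁻¹ ≡ 38 (mod 71), so λ ≡ 54.
  x = λ² - 18 - 61 = 2916 - 79 ≡ 68; y = λ·(18 - 68) - 5 ≡ 64. → (68, 64)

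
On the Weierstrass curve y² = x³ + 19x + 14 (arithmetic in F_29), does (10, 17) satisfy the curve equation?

no

y² = 17² ≡ 28; x³ + 19x + 14 = 1204 ≡ 15 (mod 29). 28 ≠ 15.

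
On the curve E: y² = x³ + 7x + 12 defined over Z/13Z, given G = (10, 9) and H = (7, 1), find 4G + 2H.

(4, 0)

First 4G:
Double-and-add on 4 = (100)₂. Start with G = (10, 9) for the leading 1-bit.
double: tangent at (10, 9): λ = (3·10² + 7)/(2·9) ≡ 8/5. 5⁻¹ ≡ 8 (mod 13), so λ ≡ 8·8 ≡ 12.
  x = λ² - 10 - 10 = 144 - 20 ≡ 7; y = λ·(10 - 7) - 9 ≡ 1. → (7, 1)
double: tangent at (7, 1): λ = (3·7² + 7)/(2·1) ≡ 11/2. 2⁻¹ ≡ 7 (mod 13), so λ ≡ 11·7 ≡ 12.
  x = λ² - 7 - 7 = 144 - 14 ≡ 0; y = λ·(7 - 0) - 1 ≡ 5. → (0, 5)
4G = (0, 5).
Next 2H:
Repeated addition: build up to 2H.
2H: tangent at (7, 1): λ = (3·7² + 7)/(2·1) ≡ 11/2. 2⁻¹ ≡ 7 (mod 13), so λ ≡ 11·7 ≡ 12.
  x = λ² - 7 - 7 = 144 - 14 ≡ 0; y = λ·(7 - 0) - 1 ≡ 5. → (0, 5)
2H = (0, 5).
Finally 4G + 2H:
tangent at (0, 5): λ = (3·0² + 7)/(2·5) ≡ 7/10. 10⁻¹ ≡ 4 (mod 13), so λ ≡ 7·4 ≡ 2.
  x = λ² - 0 - 0 = 4 - 0 ≡ 4; y = λ·(0 - 4) - 5 ≡ 0. → (4, 0)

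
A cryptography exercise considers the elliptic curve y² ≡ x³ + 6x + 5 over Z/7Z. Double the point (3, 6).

tangent at (3, 6): λ = (3·3² + 6)/(2·6) ≡ 5/5. 5⁻¹ ≡ 3 (mod 7) since 5·3 = 15 ≡ 1, so λ ≡ 5·3 ≡ 1.
  x = λ² - 3 - 3 = 1 - 6 ≡ 2; y = λ·(3 - 2) - 6 ≡ 2. → (2, 2)

(2, 2)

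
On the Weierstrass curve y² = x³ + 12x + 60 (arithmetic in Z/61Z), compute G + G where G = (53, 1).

(50, 0)

tangent at (53, 1): λ = (3·53² + 12)/(2·1) ≡ 21/2. 2⁻¹ ≡ 31 (mod 61) since 2·31 = 62 ≡ 1, so λ ≡ 21·31 ≡ 41.
  x = λ² - 53 - 53 = 1681 - 106 ≡ 50; y = λ·(53 - 50) - 1 ≡ 0. → (50, 0)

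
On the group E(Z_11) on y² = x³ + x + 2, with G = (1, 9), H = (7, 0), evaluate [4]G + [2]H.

First 4G:
Repeated addition: build up to 4G.
2G: tangent at (1, 9): λ = (3·1² + 1)/(2·9) ≡ 4/7. 7⁻¹ ≡ 8 (mod 11) since 7·8 = 56 ≡ 1, so λ ≡ 4·8 ≡ 10.
  x = λ² - 1 - 1 = 100 - 2 ≡ 10; y = λ·(1 - 10) - 9 ≡ 0. → (10, 0)
3G: (10, 0) + (1, 9). λ = (9 - 0)/(1 - 10) ≡ 9/2 mod 11. 2⁻¹ ≡ 6 (mod 11) since 2·6 = 12 ≡ 1, so λ ≡ 10.
  x = λ² - 10 - 1 = 100 - 11 ≡ 1; y = λ·(10 - 1) - 0 ≡ 2. → (1, 2)
4G: (1, 2) + (1, 9): same x and y₁ ≡ -y₂, so the sum is O.
4G = O.
Next 2H:
Repeated addition: build up to 2H.
2H: (7, 0) + (7, 0): same x and y₁ ≡ -y₂, so the sum is O.
2H = O.
Finally 4G + 2H:
O + O = O (identity).

O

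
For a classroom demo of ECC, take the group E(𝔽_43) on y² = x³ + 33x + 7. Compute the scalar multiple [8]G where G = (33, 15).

(12, 29)

Repeated addition: build up to 8G.
2G: tangent at (33, 15): λ = (3·33² + 33)/(2·15) ≡ 32/30. 30⁻¹ ≡ 33 (mod 43), so λ ≡ 32·33 ≡ 24.
  x = λ² - 33 - 33 = 576 - 66 ≡ 37; y = λ·(33 - 37) - 15 ≡ 18. → (37, 18)
3G: (37, 18) + (33, 15). λ = (15 - 18)/(33 - 37) ≡ 40/39 mod 43. 39⁻¹ ≡ 32 (mod 43) since 39·32 = 1248 ≡ 1, so λ ≡ 33.
  x = λ² - 37 - 33 = 1089 - 70 ≡ 30; y = λ·(37 - 30) - 18 ≡ 41. → (30, 41)
4G: (30, 41) + (33, 15). λ = (15 - 41)/(33 - 30) ≡ 17/3 mod 43. 3⁻¹ ≡ 29 (mod 43) since 3·29 = 87 ≡ 1, so λ ≡ 20.
  x = λ² - 30 - 33 = 400 - 63 ≡ 36; y = λ·(30 - 36) - 41 ≡ 11. → (36, 11)
5G: (36, 11) + (33, 15). λ = (15 - 11)/(33 - 36) ≡ 4/40 mod 43. 40⁻¹ ≡ 14 (mod 43) since 40·14 = 560 ≡ 1, so λ ≡ 13.
  x = λ² - 36 - 33 = 169 - 69 ≡ 14; y = λ·(36 - 14) - 11 ≡ 17. → (14, 17)
6G: (14, 17) + (33, 15). λ = (15 - 17)/(33 - 14) ≡ 41/19 mod 43. 19⁻¹ ≡ 34 (mod 43) since 19·34 = 646 ≡ 1, so λ ≡ 18.
  x = λ² - 14 - 33 = 324 - 47 ≡ 19; y = λ·(14 - 19) - 17 ≡ 22. → (19, 22)
7G: (19, 22) + (33, 15). λ = (15 - 22)/(33 - 19) ≡ 36/14 mod 43. 14⁻¹ ≡ 40 (mod 43), so λ ≡ 21.
  x = λ² - 19 - 33 = 441 - 52 ≡ 2; y = λ·(19 - 2) - 22 ≡ 34. → (2, 34)
8G: (2, 34) + (33, 15). λ = (15 - 34)/(33 - 2) ≡ 24/31 mod 43. 31⁻¹ ≡ 25 (mod 43), so λ ≡ 41.
  x = λ² - 2 - 33 = 1681 - 35 ≡ 12; y = λ·(2 - 12) - 34 ≡ 29. → (12, 29)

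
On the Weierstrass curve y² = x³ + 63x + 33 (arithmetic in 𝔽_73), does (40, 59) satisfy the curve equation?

yes

y² = 59² ≡ 50; x³ + 63x + 33 = 66553 ≡ 50 (mod 73). 50 = 50.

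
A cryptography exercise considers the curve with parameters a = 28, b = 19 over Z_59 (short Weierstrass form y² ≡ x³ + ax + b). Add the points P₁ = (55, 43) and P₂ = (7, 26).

(55, 43) + (7, 26). λ = (26 - 43)/(7 - 55) ≡ 42/11 mod 59. 11⁻¹ ≡ 43 (mod 59), so λ ≡ 36.
  x = λ² - 55 - 7 = 1296 - 62 ≡ 54; y = λ·(55 - 54) - 43 ≡ 52. → (54, 52)

(54, 52)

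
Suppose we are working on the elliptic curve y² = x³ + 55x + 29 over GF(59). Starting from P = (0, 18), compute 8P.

Double-and-add on 8 = (1000)₂. Start with P = (0, 18) for the leading 1-bit.
double: tangent at (0, 18): λ = (3·0² + 55)/(2·18) ≡ 55/36. 36⁻¹ ≡ 41 (mod 59), so λ ≡ 55·41 ≡ 13.
  x = λ² - 0 - 0 = 169 - 0 ≡ 51; y = λ·(0 - 51) - 18 ≡ 27. → (51, 27)
double: tangent at (51, 27): λ = (3·51² + 55)/(2·27) ≡ 11/54. 54⁻¹ ≡ 47 (mod 59), so λ ≡ 11·47 ≡ 45.
  x = λ² - 51 - 51 = 2025 - 102 ≡ 35; y = λ·(51 - 35) - 27 ≡ 44. → (35, 44)
double: tangent at (35, 44): λ = (3·35² + 55)/(2·44) ≡ 13/29. 29⁻¹ ≡ 57 (mod 59), so λ ≡ 13·57 ≡ 33.
  x = λ² - 35 - 35 = 1089 - 70 ≡ 16; y = λ·(35 - 16) - 44 ≡ 52. → (16, 52)

(16, 52)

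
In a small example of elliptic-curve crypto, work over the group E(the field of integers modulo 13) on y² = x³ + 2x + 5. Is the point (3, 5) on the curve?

yes

y² = 5² ≡ 12; x³ + 2x + 5 = 38 ≡ 12 (mod 13). 12 = 12.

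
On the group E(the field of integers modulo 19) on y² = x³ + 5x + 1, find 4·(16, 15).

(11, 0)

Write Q = (16, 15).
Double-and-add on 4 = (100)₂. Start with Q = (16, 15) for the leading 1-bit.
double: tangent at (16, 15): λ = (3·16² + 5)/(2·15) ≡ 13/11. 11⁻¹ ≡ 7 (mod 19) since 11·7 = 77 ≡ 1, so λ ≡ 13·7 ≡ 15.
  x = λ² - 16 - 16 = 225 - 32 ≡ 3; y = λ·(16 - 3) - 15 ≡ 9. → (3, 9)
double: tangent at (3, 9): λ = (3·3² + 5)/(2·9) ≡ 13/18. 18⁻¹ ≡ 18 (mod 19) since 18·18 = 324 ≡ 1, so λ ≡ 13·18 ≡ 6.
  x = λ² - 3 - 3 = 36 - 6 ≡ 11; y = λ·(3 - 11) - 9 ≡ 0. → (11, 0)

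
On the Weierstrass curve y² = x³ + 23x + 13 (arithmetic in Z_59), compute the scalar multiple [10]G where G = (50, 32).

Double-and-add on 10 = (1010)₂. Start with G = (50, 32) for the leading 1-bit.
double: tangent at (50, 32): λ = (3·50² + 23)/(2·32) ≡ 30/5. 5⁻¹ ≡ 12 (mod 59) since 5·12 = 60 ≡ 1, so λ ≡ 30·12 ≡ 6.
  x = λ² - 50 - 50 = 36 - 100 ≡ 54; y = λ·(50 - 54) - 32 ≡ 3. → (54, 3)
double: tangent at (54, 3): λ = (3·54² + 23)/(2·3) ≡ 39/6. 6⁻¹ ≡ 10 (mod 59), so λ ≡ 39·10 ≡ 36.
  x = λ² - 54 - 54 = 1296 - 108 ≡ 8; y = λ·(54 - 8) - 3 ≡ 1. → (8, 1)
add G: (8, 1) + (50, 32). λ = (32 - 1)/(50 - 8) ≡ 31/42 mod 59. 42⁻¹ ≡ 52 (mod 59), so λ ≡ 19.
  x = λ² - 8 - 50 = 361 - 58 ≡ 8; y = λ·(8 - 8) - 1 ≡ 58. → (8, 58)
double: tangent at (8, 58): λ = (3·8² + 23)/(2·58) ≡ 38/57. 57⁻¹ ≡ 29 (mod 59) since 57·29 = 1653 ≡ 1, so λ ≡ 38·29 ≡ 40.
  x = λ² - 8 - 8 = 1600 - 16 ≡ 50; y = λ·(8 - 50) - 58 ≡ 32. → (50, 32)

(50, 32)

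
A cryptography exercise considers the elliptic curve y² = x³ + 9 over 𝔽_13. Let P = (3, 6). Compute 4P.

(9, 6)

Double-and-add on 4 = (100)₂. Start with P = (3, 6) for the leading 1-bit.
double: tangent at (3, 6): λ = (3·3² + 0)/(2·6) ≡ 1/12. 12⁻¹ ≡ 12 (mod 13), so λ ≡ 1·12 ≡ 12.
  x = λ² - 3 - 3 = 144 - 6 ≡ 8; y = λ·(3 - 8) - 6 ≡ 12. → (8, 12)
double: tangent at (8, 12): λ = (3·8² + 0)/(2·12) ≡ 10/11. 11⁻¹ ≡ 6 (mod 13) since 11·6 = 66 ≡ 1, so λ ≡ 10·6 ≡ 8.
  x = λ² - 8 - 8 = 64 - 16 ≡ 9; y = λ·(8 - 9) - 12 ≡ 6. → (9, 6)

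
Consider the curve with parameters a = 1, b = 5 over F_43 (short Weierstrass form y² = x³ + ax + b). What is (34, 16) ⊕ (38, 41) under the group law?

(34, 16) + (38, 41). λ = (41 - 16)/(38 - 34) ≡ 25/4 mod 43. 4⁻¹ ≡ 11 (mod 43), so λ ≡ 17.
  x = λ² - 34 - 38 = 289 - 72 ≡ 2; y = λ·(34 - 2) - 16 ≡ 12. → (2, 12)

(2, 12)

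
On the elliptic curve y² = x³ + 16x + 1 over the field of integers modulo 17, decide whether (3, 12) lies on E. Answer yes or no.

y² = 12² ≡ 8; x³ + 16x + 1 = 76 ≡ 8 (mod 17). 8 = 8.

yes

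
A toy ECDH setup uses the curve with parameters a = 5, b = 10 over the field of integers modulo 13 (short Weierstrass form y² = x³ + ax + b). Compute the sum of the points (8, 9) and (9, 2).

(8, 9) + (9, 2). λ = (2 - 9)/(9 - 8) ≡ 6/1 mod 13. 1⁻¹ ≡ 1 (mod 13), so λ ≡ 6.
  x = λ² - 8 - 9 = 36 - 17 ≡ 6; y = λ·(8 - 6) - 9 ≡ 3. → (6, 3)

(6, 3)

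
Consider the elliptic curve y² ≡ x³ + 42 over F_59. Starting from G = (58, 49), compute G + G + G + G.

(39, 40)

Repeated addition: build up to 4G.
2G: tangent at (58, 49): λ = (3·58² + 0)/(2·49) ≡ 3/39. 39⁻¹ ≡ 56 (mod 59), so λ ≡ 3·56 ≡ 50.
  x = λ² - 58 - 58 = 2500 - 116 ≡ 24; y = λ·(58 - 24) - 49 ≡ 58. → (24, 58)
3G: (24, 58) + (58, 49). λ = (49 - 58)/(58 - 24) ≡ 50/34 mod 59. 34⁻¹ ≡ 33 (mod 59) since 34·33 = 1122 ≡ 1, so λ ≡ 57.
  x = λ² - 24 - 58 = 3249 - 82 ≡ 40; y = λ·(24 - 40) - 58 ≡ 33. → (40, 33)
4G: (40, 33) + (58, 49). λ = (49 - 33)/(58 - 40) ≡ 16/18 mod 59. 18⁻¹ ≡ 23 (mod 59) since 18·23 = 414 ≡ 1, so λ ≡ 14.
  x = λ² - 40 - 58 = 196 - 98 ≡ 39; y = λ·(40 - 39) - 33 ≡ 40. → (39, 40)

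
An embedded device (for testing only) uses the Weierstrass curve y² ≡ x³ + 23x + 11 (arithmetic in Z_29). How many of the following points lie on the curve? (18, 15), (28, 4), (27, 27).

2

(18, 15): 15² ≡ 22, rhs ≡ 22 → on.
(28, 4): 4² ≡ 16, rhs ≡ 16 → on.
(27, 27): 27² ≡ 4, rhs ≡ 15 → off.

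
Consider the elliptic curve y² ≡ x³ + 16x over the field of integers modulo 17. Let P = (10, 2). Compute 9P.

(10, 2)

Repeated addition: build up to 9P.
2P: tangent at (10, 2): λ = (3·10² + 16)/(2·2) ≡ 10/4. 4⁻¹ ≡ 13 (mod 17), so λ ≡ 10·13 ≡ 11.
  x = λ² - 10 - 10 = 121 - 20 ≡ 16; y = λ·(10 - 16) - 2 ≡ 0. → (16, 0)
3P: (16, 0) + (10, 2). λ = (2 - 0)/(10 - 16) ≡ 2/11 mod 17. 11⁻¹ ≡ 14 (mod 17), so λ ≡ 11.
  x = λ² - 16 - 10 = 121 - 26 ≡ 10; y = λ·(16 - 10) - 0 ≡ 15. → (10, 15)
4P: (10, 15) + (10, 2): same x and y₁ ≡ -y₂, so the sum is 𝒪.
5P: 𝒪 + (10, 2) = (10, 2) (identity).
6P: tangent at (10, 2): λ = (3·10² + 16)/(2·2) ≡ 10/4. 4⁻¹ ≡ 13 (mod 17), so λ ≡ 10·13 ≡ 11.
  x = λ² - 10 - 10 = 121 - 20 ≡ 16; y = λ·(10 - 16) - 2 ≡ 0. → (16, 0)
7P: (16, 0) + (10, 2). λ = (2 - 0)/(10 - 16) ≡ 2/11 mod 17. 11⁻¹ ≡ 14 (mod 17), so λ ≡ 11.
  x = λ² - 16 - 10 = 121 - 26 ≡ 10; y = λ·(16 - 10) - 0 ≡ 15. → (10, 15)
8P: (10, 15) + (10, 2): same x and y₁ ≡ -y₂, so the sum is 𝒪.
9P: 𝒪 + (10, 2) = (10, 2) (identity).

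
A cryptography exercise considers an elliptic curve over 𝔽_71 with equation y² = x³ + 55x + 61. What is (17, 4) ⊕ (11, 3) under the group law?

(45, 15)

(17, 4) + (11, 3). λ = (3 - 4)/(11 - 17) ≡ 70/65 mod 71. 65⁻¹ ≡ 59 (mod 71), so λ ≡ 12.
  x = λ² - 17 - 11 = 144 - 28 ≡ 45; y = λ·(17 - 45) - 4 ≡ 15. → (45, 15)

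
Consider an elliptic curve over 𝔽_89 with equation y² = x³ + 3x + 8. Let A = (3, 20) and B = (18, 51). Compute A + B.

(43, 16)

(3, 20) + (18, 51). λ = (51 - 20)/(18 - 3) ≡ 31/15 mod 89. 15⁻¹ ≡ 6 (mod 89) since 15·6 = 90 ≡ 1, so λ ≡ 8.
  x = λ² - 3 - 18 = 64 - 21 ≡ 43; y = λ·(3 - 43) - 20 ≡ 16. → (43, 16)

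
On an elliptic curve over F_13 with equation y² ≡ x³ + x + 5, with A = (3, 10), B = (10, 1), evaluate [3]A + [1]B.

(7, 11)

First 3A:
Repeated addition: build up to 3A.
2A: tangent at (3, 10): λ = (3·3² + 1)/(2·10) ≡ 2/7. 7⁻¹ ≡ 2 (mod 13), so λ ≡ 2·2 ≡ 4.
  x = λ² - 3 - 3 = 16 - 6 ≡ 10; y = λ·(3 - 10) - 10 ≡ 1. → (10, 1)
3A: (10, 1) + (3, 10). λ = (10 - 1)/(3 - 10) ≡ 9/6 mod 13. 6⁻¹ ≡ 11 (mod 13), so λ ≡ 8.
  x = λ² - 10 - 3 = 64 - 13 ≡ 12; y = λ·(10 - 12) - 1 ≡ 9. → (12, 9)
3A = (12, 9).
Finally 3A + B:
(12, 9) + (10, 1). λ = (1 - 9)/(10 - 12) ≡ 5/11 mod 13. 11⁻¹ ≡ 6 (mod 13), so λ ≡ 4.
  x = λ² - 12 - 10 = 16 - 22 ≡ 7; y = λ·(12 - 7) - 9 ≡ 11. → (7, 11)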